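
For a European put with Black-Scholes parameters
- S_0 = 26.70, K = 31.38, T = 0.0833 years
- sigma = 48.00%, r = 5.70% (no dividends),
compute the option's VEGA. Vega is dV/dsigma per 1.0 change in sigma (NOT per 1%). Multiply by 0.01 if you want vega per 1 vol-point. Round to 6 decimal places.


Answer: Vega = 1.748684

Derivation:
d1 = -1.0622693823; d2 = -1.2008057313
phi(d1) = 0.2269225172; exp(-qT) = 1.0000000000; exp(-rT) = 0.9952631544
Vega = S * exp(-qT) * phi(d1) * sqrt(T) = 26.7000 * 1.0000000000 * 0.2269225172 * 0.2886173938 = 1.748684


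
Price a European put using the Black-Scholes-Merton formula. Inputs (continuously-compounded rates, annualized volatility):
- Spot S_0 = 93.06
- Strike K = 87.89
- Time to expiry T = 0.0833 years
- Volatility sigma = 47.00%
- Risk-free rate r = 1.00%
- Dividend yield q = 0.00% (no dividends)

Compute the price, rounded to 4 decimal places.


Answer: Price = 2.7083

Derivation:
d1 = (ln(S/K) + (r - q + 0.5*sigma^2) * T) / (sigma * sqrt(T)) = 0.49533219
d2 = d1 - sigma * sqrt(T) = 0.35968202
exp(-rT) = 0.99916735; exp(-qT) = 1.00000000
P = K * exp(-rT) * N(-d2) - S_0 * exp(-qT) * N(-d1)
N(-d1) = 0.31018282; N(-d2) = 0.35954247
P = 87.8900 * 0.99916735 * 0.35954247 - 93.0600 * 1.00000000 * 0.31018282 = 2.7083


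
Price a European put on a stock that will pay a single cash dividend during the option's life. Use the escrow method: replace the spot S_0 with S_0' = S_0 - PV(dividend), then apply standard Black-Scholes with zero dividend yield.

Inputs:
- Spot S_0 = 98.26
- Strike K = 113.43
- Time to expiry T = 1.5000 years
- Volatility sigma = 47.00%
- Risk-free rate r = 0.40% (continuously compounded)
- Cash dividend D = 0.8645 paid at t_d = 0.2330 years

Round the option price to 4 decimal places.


Answer: Price = 32.2211

Derivation:
PV(D) = D * exp(-r * t_d) = 0.8645 * 0.99906843 = 0.86369466
S_0' = S_0 - PV(D) = 98.2600 - 0.86369466 = 97.39630534
d1 = (ln(S_0'/K) + (r + sigma^2/2)*T) / (sigma*sqrt(T)) = 0.03348916
d2 = d1 - sigma*sqrt(T) = -0.54214093
exp(-rT) = 0.99401796
N(-d1) = 0.48664225; N(-d2) = 0.70613929
P = K * exp(-rT) * N(-d2) - S_0' * N(-d1) = 113.4300 * 0.99401796 * 0.70613929 - 97.39630534 * 0.48664225 = 32.2211


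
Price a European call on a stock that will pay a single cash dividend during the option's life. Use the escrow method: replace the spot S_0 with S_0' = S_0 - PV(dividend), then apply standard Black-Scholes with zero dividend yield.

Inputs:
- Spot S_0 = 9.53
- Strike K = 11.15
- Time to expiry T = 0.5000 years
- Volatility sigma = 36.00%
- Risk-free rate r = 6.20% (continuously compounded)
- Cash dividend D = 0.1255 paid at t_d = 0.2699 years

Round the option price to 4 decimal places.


Answer: Price = 0.4701

Derivation:
PV(D) = D * exp(-r * t_d) = 0.1255 * 0.98340543 = 0.12341738
S_0' = S_0 - PV(D) = 9.5300 - 0.12341738 = 9.40658262
d1 = (ln(S_0'/K) + (r + sigma^2/2)*T) / (sigma*sqrt(T)) = -0.41888132
d2 = d1 - sigma*sqrt(T) = -0.67343976
exp(-rT) = 0.96947557
N(d1) = 0.33765144; N(d2) = 0.25033378
C = S_0' * N(d1) - K * exp(-rT) * N(d2) = 9.40658262 * 0.33765144 - 11.1500 * 0.96947557 * 0.25033378 = 0.4701


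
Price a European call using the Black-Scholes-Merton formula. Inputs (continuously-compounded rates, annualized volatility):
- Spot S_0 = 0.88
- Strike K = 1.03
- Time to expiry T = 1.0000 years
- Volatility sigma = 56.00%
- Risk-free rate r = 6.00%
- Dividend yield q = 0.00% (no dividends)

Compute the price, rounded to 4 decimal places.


Answer: Price = 0.1620

Derivation:
d1 = (ln(S/K) + (r - q + 0.5*sigma^2) * T) / (sigma * sqrt(T)) = 0.10608540
d2 = d1 - sigma * sqrt(T) = -0.45391460
exp(-rT) = 0.94176453; exp(-qT) = 1.00000000
C = S_0 * exp(-qT) * N(d1) - K * exp(-rT) * N(d2)
N(d1) = 0.54224270; N(d2) = 0.32494515
C = 0.8800 * 1.00000000 * 0.54224270 - 1.0300 * 0.94176453 * 0.32494515 = 0.1620


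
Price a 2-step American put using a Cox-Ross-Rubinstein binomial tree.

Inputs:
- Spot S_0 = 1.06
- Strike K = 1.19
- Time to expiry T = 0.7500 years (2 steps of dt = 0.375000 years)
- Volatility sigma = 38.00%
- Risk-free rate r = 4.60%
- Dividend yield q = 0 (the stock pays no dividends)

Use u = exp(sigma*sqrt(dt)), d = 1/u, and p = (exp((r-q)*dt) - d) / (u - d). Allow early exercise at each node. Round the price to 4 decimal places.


dt = T/N = 0.375000
u = exp(sigma*sqrt(dt)) = 1.262005; d = 1/u = 0.792390
p = (exp((r-q)*dt) - d) / (u - d) = 0.479137
Discount per step: exp(-r*dt) = 0.982898
Stock lattice S(k, i) with i counting down-moves:
  k=0: S(0,0) = 1.0600
  k=1: S(1,0) = 1.3377; S(1,1) = 0.8399
  k=2: S(2,0) = 1.6882; S(2,1) = 1.0600; S(2,2) = 0.6656
Terminal payoffs V(N, i) = max(K - S_T, 0):
  V(2,0) = 0.000000; V(2,1) = 0.130000; V(2,2) = 0.524445
Backward induction: V(k, i) = exp(-r*dt) * [p * V(k+1, i) + (1-p) * V(k+1, i+1)]; then take max(V_cont, immediate exercise) for American.
  V(1,0) = exp(-r*dt) * [p*0.000000 + (1-p)*0.130000] = 0.066554; exercise = 0.000000; V(1,0) = max -> 0.066554
  V(1,1) = exp(-r*dt) * [p*0.130000 + (1-p)*0.524445] = 0.329715; exercise = 0.350067; V(1,1) = max -> 0.350067
  V(0,0) = exp(-r*dt) * [p*0.066554 + (1-p)*0.350067] = 0.210562; exercise = 0.130000; V(0,0) = max -> 0.210562

Answer: Price = V(0,0) = 0.2106


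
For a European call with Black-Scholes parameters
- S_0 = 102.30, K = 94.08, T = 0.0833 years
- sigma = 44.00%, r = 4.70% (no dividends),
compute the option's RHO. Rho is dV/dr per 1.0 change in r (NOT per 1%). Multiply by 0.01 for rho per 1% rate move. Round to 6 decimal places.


Answer: Rho = 5.734855

Derivation:
d1 = 0.7539293043; d2 = 0.6269376511
phi(d1) = 0.3002489752; exp(-qT) = 1.0000000000; exp(-rT) = 0.9960925540
N(d2) = 0.7346499471
Rho = K*T*exp(-rT)*N(d2) = 94.0800 * 0.0833 * 0.9960925540 * 0.7346499471 = 5.734855


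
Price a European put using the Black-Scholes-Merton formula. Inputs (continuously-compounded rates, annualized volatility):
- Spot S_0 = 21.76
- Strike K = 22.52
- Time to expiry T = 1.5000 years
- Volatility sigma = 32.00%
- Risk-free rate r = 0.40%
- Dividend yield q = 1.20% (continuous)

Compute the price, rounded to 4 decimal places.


d1 = (ln(S/K) + (r - q + 0.5*sigma^2) * T) / (sigma * sqrt(T)) = 0.07774481
d2 = d1 - sigma * sqrt(T) = -0.31417355
exp(-rT) = 0.99401796; exp(-qT) = 0.98216103
P = K * exp(-rT) * N(-d2) - S_0 * exp(-qT) * N(-d1)
N(-d1) = 0.46901552; N(-d2) = 0.62330538
P = 22.5200 * 0.99401796 * 0.62330538 - 21.7600 * 0.98216103 * 0.46901552 = 3.9292

Answer: Price = 3.9292


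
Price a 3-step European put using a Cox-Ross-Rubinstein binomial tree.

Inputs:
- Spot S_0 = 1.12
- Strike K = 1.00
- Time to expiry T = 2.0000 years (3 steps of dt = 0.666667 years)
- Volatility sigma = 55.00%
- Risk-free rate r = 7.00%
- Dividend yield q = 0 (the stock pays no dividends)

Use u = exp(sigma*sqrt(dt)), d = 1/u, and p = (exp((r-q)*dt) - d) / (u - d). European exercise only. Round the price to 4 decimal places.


dt = T/N = 0.666667
u = exp(sigma*sqrt(dt)) = 1.566859; d = 1/u = 0.638219
p = (exp((r-q)*dt) - d) / (u - d) = 0.441025
Discount per step: exp(-r*dt) = 0.954405
Stock lattice S(k, i) with i counting down-moves:
  k=0: S(0,0) = 1.1200
  k=1: S(1,0) = 1.7549; S(1,1) = 0.7148
  k=2: S(2,0) = 2.7497; S(2,1) = 1.1200; S(2,2) = 0.4562
  k=3: S(3,0) = 4.3083; S(3,1) = 1.7549; S(3,2) = 0.7148; S(3,3) = 0.2912
Terminal payoffs V(N, i) = max(K - S_T, 0):
  V(3,0) = 0.000000; V(3,1) = 0.000000; V(3,2) = 0.285194; V(3,3) = 0.708842
Backward induction: V(k, i) = exp(-r*dt) * [p * V(k+1, i) + (1-p) * V(k+1, i+1)].
  V(2,0) = exp(-r*dt) * [p*0.000000 + (1-p)*0.000000] = 0.000000
  V(2,1) = exp(-r*dt) * [p*0.000000 + (1-p)*0.285194] = 0.152148
  V(2,2) = exp(-r*dt) * [p*0.285194 + (1-p)*0.708842] = 0.498203
  V(1,0) = exp(-r*dt) * [p*0.000000 + (1-p)*0.152148] = 0.081169
  V(1,1) = exp(-r*dt) * [p*0.152148 + (1-p)*0.498203] = 0.329827
  V(0,0) = exp(-r*dt) * [p*0.081169 + (1-p)*0.329827] = 0.210125

Answer: Price = V(0,0) = 0.2101


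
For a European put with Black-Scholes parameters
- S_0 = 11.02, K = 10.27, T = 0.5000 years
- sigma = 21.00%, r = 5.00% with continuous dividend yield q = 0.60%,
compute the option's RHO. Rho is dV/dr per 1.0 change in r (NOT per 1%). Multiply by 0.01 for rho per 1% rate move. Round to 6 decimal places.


Answer: Rho = -1.460633

Derivation:
d1 = 0.6970711162; d2 = 0.5485786922
phi(d1) = 0.3128934369; exp(-qT) = 0.9970044955; exp(-rT) = 0.9753099120
N(-d2) = 0.2916473060
Rho = -K*T*exp(-rT)*N(-d2) = -10.2700 * 0.5000 * 0.9753099120 * 0.2916473060 = -1.460633


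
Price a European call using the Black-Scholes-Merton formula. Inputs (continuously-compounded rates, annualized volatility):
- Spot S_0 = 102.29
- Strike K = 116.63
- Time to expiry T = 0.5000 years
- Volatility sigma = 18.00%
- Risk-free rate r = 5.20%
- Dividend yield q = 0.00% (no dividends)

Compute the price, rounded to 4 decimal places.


d1 = (ln(S/K) + (r - q + 0.5*sigma^2) * T) / (sigma * sqrt(T)) = -0.76284733
d2 = d1 - sigma * sqrt(T) = -0.89012656
exp(-rT) = 0.97433509; exp(-qT) = 1.00000000
C = S_0 * exp(-qT) * N(d1) - K * exp(-rT) * N(d2)
N(d1) = 0.22277722; N(d2) = 0.18669897
C = 102.2900 * 1.00000000 * 0.22277722 - 116.6300 * 0.97433509 * 0.18669897 = 1.5720

Answer: Price = 1.5720


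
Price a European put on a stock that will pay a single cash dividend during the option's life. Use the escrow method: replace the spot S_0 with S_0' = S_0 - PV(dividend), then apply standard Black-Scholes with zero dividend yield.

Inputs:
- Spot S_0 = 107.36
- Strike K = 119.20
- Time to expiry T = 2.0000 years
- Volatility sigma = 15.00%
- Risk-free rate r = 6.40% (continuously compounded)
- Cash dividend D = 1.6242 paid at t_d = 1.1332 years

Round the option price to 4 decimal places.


PV(D) = D * exp(-r * t_d) = 1.6242 * 0.93004268 = 1.51057532
S_0' = S_0 - PV(D) = 107.3600 - 1.51057532 = 105.84942468
d1 = (ln(S_0'/K) + (r + sigma^2/2)*T) / (sigma*sqrt(T)) = 0.14950504
d2 = d1 - sigma*sqrt(T) = -0.06262700
exp(-rT) = 0.87985338
N(-d1) = 0.44057757; N(-d2) = 0.52496823
P = K * exp(-rT) * N(-d2) - S_0' * N(-d1) = 119.2000 * 0.87985338 * 0.52496823 - 105.84942468 * 0.44057757 = 8.4230

Answer: Price = 8.4230


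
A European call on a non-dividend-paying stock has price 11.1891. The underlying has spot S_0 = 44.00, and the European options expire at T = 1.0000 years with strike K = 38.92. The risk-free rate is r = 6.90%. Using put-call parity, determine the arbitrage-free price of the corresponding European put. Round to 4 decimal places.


Put-call parity: C - P = S_0 * exp(-qT) - K * exp(-rT).
S_0 * exp(-qT) = 44.0000 * 1.00000000 = 44.00000000
K * exp(-rT) = 38.9200 * 0.93332668 = 36.32507439
P = C - S*exp(-qT) + K*exp(-rT)
P = 11.1891 - 44.00000000 + 36.32507439 = 3.5142

Answer: Put price = 3.5142


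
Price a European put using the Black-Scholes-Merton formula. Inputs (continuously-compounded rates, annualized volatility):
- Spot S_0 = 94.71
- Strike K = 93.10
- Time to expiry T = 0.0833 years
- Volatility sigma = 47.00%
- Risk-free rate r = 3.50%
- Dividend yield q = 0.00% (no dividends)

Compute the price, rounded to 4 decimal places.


Answer: Price = 4.1853

Derivation:
d1 = (ln(S/K) + (r - q + 0.5*sigma^2) * T) / (sigma * sqrt(T)) = 0.21571216
d2 = d1 - sigma * sqrt(T) = 0.08006198
exp(-rT) = 0.99708875; exp(-qT) = 1.00000000
P = K * exp(-rT) * N(-d2) - S_0 * exp(-qT) * N(-d1)
N(-d1) = 0.41460606; N(-d2) = 0.46809398
P = 93.1000 * 0.99708875 * 0.46809398 - 94.7100 * 1.00000000 * 0.41460606 = 4.1853


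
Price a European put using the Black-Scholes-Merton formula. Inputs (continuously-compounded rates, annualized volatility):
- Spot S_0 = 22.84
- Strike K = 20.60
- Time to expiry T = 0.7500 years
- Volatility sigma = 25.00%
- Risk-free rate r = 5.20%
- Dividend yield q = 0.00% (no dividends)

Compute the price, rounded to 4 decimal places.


Answer: Price = 0.7051

Derivation:
d1 = (ln(S/K) + (r - q + 0.5*sigma^2) * T) / (sigma * sqrt(T)) = 0.76514988
d2 = d1 - sigma * sqrt(T) = 0.54864353
exp(-rT) = 0.96175071; exp(-qT) = 1.00000000
P = K * exp(-rT) * N(-d2) - S_0 * exp(-qT) * N(-d1)
N(-d1) = 0.22209115; N(-d2) = 0.29162505
P = 20.6000 * 0.96175071 * 0.29162505 - 22.8400 * 1.00000000 * 0.22209115 = 0.7051


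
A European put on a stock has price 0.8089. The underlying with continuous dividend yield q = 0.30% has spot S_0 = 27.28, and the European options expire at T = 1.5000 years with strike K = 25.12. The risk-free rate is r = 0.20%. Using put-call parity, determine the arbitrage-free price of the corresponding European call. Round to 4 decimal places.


Put-call parity: C - P = S_0 * exp(-qT) - K * exp(-rT).
S_0 * exp(-qT) = 27.2800 * 0.99551011 = 27.15751580
K * exp(-rT) = 25.1200 * 0.99700450 = 25.04475293
C = P + S*exp(-qT) - K*exp(-rT)
C = 0.8089 + 27.15751580 - 25.04475293 = 2.9217

Answer: Call price = 2.9217


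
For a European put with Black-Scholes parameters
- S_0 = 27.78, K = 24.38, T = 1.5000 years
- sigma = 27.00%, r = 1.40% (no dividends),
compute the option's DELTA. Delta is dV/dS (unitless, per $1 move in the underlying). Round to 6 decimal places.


Answer: Delta = -0.266430

Derivation:
d1 = 0.6236467816; d2 = 0.2929656663
phi(d1) = 0.3284383311; exp(-qT) = 1.0000000000; exp(-rT) = 0.9792189646
N(-d1) = 0.2664297902
Delta = -exp(-qT) * N(-d1) = -1.0000000000 * 0.2664297902 = -0.266430


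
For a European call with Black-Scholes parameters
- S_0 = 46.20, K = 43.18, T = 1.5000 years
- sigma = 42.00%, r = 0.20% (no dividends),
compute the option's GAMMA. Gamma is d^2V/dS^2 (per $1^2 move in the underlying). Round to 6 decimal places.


Answer: Gamma = 0.015531

Derivation:
d1 = 0.3944502234; d2 = -0.1199426226
phi(d1) = 0.3690828913; exp(-qT) = 1.0000000000; exp(-rT) = 0.9970044955
Gamma = exp(-qT) * phi(d1) / (S * sigma * sqrt(T)) = 1.0000000000 * 0.3690828913 / (46.2000 * 0.4200 * 1.2247448714) = 0.015531


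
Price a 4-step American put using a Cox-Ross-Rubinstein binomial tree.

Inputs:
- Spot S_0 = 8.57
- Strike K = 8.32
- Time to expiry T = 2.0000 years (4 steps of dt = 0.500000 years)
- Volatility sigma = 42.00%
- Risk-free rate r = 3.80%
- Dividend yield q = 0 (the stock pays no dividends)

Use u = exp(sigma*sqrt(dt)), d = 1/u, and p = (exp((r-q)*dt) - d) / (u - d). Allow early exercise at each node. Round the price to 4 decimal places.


dt = T/N = 0.500000
u = exp(sigma*sqrt(dt)) = 1.345795; d = 1/u = 0.743055
p = (exp((r-q)*dt) - d) / (u - d) = 0.458119
Discount per step: exp(-r*dt) = 0.981179
Stock lattice S(k, i) with i counting down-moves:
  k=0: S(0,0) = 8.5700
  k=1: S(1,0) = 11.5335; S(1,1) = 6.3680
  k=2: S(2,0) = 15.5217; S(2,1) = 8.5700; S(2,2) = 4.7318
  k=3: S(3,0) = 20.8890; S(3,1) = 11.5335; S(3,2) = 6.3680; S(3,3) = 3.5160
  k=4: S(4,0) = 28.1123; S(4,1) = 15.5217; S(4,2) = 8.5700; S(4,3) = 4.7318; S(4,4) = 2.6126
Terminal payoffs V(N, i) = max(K - S_T, 0):
  V(4,0) = 0.000000; V(4,1) = 0.000000; V(4,2) = 0.000000; V(4,3) = 3.588236; V(4,4) = 5.707446
Backward induction: V(k, i) = exp(-r*dt) * [p * V(k+1, i) + (1-p) * V(k+1, i+1)]; then take max(V_cont, immediate exercise) for American.
  V(3,0) = exp(-r*dt) * [p*0.000000 + (1-p)*0.000000] = 0.000000; exercise = 0.000000; V(3,0) = max -> 0.000000
  V(3,1) = exp(-r*dt) * [p*0.000000 + (1-p)*0.000000] = 0.000000; exercise = 0.000000; V(3,1) = max -> 0.000000
  V(3,2) = exp(-r*dt) * [p*0.000000 + (1-p)*3.588236] = 1.907803; exercise = 1.952016; V(3,2) = max -> 1.952016
  V(3,3) = exp(-r*dt) * [p*3.588236 + (1-p)*5.707446] = 4.647450; exercise = 4.804038; V(3,3) = max -> 4.804038
  V(2,0) = exp(-r*dt) * [p*0.000000 + (1-p)*0.000000] = 0.000000; exercise = 0.000000; V(2,0) = max -> 0.000000
  V(2,1) = exp(-r*dt) * [p*0.000000 + (1-p)*1.952016] = 1.037853; exercise = 0.000000; V(2,1) = max -> 1.037853
  V(2,2) = exp(-r*dt) * [p*1.952016 + (1-p)*4.804038] = 3.431648; exercise = 3.588236; V(2,2) = max -> 3.588236
  V(1,0) = exp(-r*dt) * [p*0.000000 + (1-p)*1.037853] = 0.551808; exercise = 0.000000; V(1,0) = max -> 0.551808
  V(1,1) = exp(-r*dt) * [p*1.037853 + (1-p)*3.588236] = 2.374314; exercise = 1.952016; V(1,1) = max -> 2.374314
  V(0,0) = exp(-r*dt) * [p*0.551808 + (1-p)*2.374314] = 1.510418; exercise = 0.000000; V(0,0) = max -> 1.510418

Answer: Price = V(0,0) = 1.5104


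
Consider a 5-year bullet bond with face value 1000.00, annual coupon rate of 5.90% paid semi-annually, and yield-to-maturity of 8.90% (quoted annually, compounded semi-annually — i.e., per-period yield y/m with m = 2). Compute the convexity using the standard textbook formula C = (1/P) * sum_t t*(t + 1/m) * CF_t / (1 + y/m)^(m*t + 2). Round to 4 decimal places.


Coupon per period c = face * coupon_rate / m = 29.500000
Periods per year m = 2; per-period yield y/m = 0.044500
Number of cashflows N = 10
Cashflows (t years, CF_t, discount factor 1/(1+y/m)^(m*t), PV):
  t = 0.5000: CF_t = 29.500000, DF = 0.957396, PV = 28.243179
  t = 1.0000: CF_t = 29.500000, DF = 0.916607, PV = 27.039903
  t = 1.5000: CF_t = 29.500000, DF = 0.877556, PV = 25.887892
  t = 2.0000: CF_t = 29.500000, DF = 0.840168, PV = 24.784961
  t = 2.5000: CF_t = 29.500000, DF = 0.804374, PV = 23.729020
  t = 3.0000: CF_t = 29.500000, DF = 0.770104, PV = 22.718066
  t = 3.5000: CF_t = 29.500000, DF = 0.737294, PV = 21.750183
  t = 4.0000: CF_t = 29.500000, DF = 0.705883, PV = 20.823535
  t = 4.5000: CF_t = 29.500000, DF = 0.675809, PV = 19.936367
  t = 5.0000: CF_t = 1029.500000, DF = 0.647017, PV = 666.103795
Price P = sum_t PV_t = 881.016899
Convexity numerator sum_t t*(t + 1/m) * CF_t / (1+y/m)^(m*t + 2):
  t = 0.5000: term = 12.943946
  t = 1.0000: term = 37.177441
  t = 1.5000: term = 71.187059
  t = 2.0000: term = 113.590328
  t = 2.5000: term = 163.126369
  t = 3.0000: term = 218.647120
  t = 3.5000: term = 279.109136
  t = 4.0000: term = 343.565920
  t = 4.5000: term = 411.160747
  t = 5.0000: term = 16790.271276
Convexity = (1/P) * sum = 18440.779343 / 881.016899 = 20.931244

Answer: Convexity = 20.9312


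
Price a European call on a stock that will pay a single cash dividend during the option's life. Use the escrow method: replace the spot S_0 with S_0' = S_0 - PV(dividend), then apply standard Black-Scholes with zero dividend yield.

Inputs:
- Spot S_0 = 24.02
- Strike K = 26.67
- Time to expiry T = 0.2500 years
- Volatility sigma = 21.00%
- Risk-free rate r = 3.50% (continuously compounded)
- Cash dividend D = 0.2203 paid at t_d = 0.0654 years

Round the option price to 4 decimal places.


Answer: Price = 0.2189

Derivation:
PV(D) = D * exp(-r * t_d) = 0.2203 * 0.99771362 = 0.21979631
S_0' = S_0 - PV(D) = 24.0200 - 0.21979631 = 23.80020369
d1 = (ln(S_0'/K) + (r + sigma^2/2)*T) / (sigma*sqrt(T)) = -0.94840666
d2 = d1 - sigma*sqrt(T) = -1.05340666
exp(-rT) = 0.99128817
N(d1) = 0.17146124; N(d2) = 0.14607733
C = S_0' * N(d1) - K * exp(-rT) * N(d2) = 23.80020369 * 0.17146124 - 26.6700 * 0.99128817 * 0.14607733 = 0.2189


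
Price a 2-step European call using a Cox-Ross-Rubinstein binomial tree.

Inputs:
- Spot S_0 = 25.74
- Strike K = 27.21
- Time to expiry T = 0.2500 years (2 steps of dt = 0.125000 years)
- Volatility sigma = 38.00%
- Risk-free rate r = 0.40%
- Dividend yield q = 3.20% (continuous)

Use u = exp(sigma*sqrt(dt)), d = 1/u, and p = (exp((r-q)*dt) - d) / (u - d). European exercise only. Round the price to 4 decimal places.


dt = T/N = 0.125000
u = exp(sigma*sqrt(dt)) = 1.143793; d = 1/u = 0.874284
p = (exp((r-q)*dt) - d) / (u - d) = 0.453499
Discount per step: exp(-r*dt) = 0.999500
Stock lattice S(k, i) with i counting down-moves:
  k=0: S(0,0) = 25.7400
  k=1: S(1,0) = 29.4412; S(1,1) = 22.5041
  k=2: S(2,0) = 33.6747; S(2,1) = 25.7400; S(2,2) = 19.6749
Terminal payoffs V(N, i) = max(S_T - K, 0):
  V(2,0) = 6.464699; V(2,1) = 0.000000; V(2,2) = 0.000000
Backward induction: V(k, i) = exp(-r*dt) * [p * V(k+1, i) + (1-p) * V(k+1, i+1)].
  V(1,0) = exp(-r*dt) * [p*6.464699 + (1-p)*0.000000] = 2.930269
  V(1,1) = exp(-r*dt) * [p*0.000000 + (1-p)*0.000000] = 0.000000
  V(0,0) = exp(-r*dt) * [p*2.930269 + (1-p)*0.000000] = 1.328210

Answer: Price = V(0,0) = 1.3282


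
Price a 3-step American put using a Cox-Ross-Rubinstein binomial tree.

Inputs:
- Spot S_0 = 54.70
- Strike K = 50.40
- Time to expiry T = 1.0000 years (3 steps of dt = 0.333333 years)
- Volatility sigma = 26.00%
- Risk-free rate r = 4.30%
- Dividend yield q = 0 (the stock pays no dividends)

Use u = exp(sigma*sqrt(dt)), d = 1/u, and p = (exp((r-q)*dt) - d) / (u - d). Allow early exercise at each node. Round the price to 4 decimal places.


Answer: Price = V(0,0) = 3.0816

Derivation:
dt = T/N = 0.333333
u = exp(sigma*sqrt(dt)) = 1.161963; d = 1/u = 0.860612
p = (exp((r-q)*dt) - d) / (u - d) = 0.510449
Discount per step: exp(-r*dt) = 0.985769
Stock lattice S(k, i) with i counting down-moves:
  k=0: S(0,0) = 54.7000
  k=1: S(1,0) = 63.5594; S(1,1) = 47.0755
  k=2: S(2,0) = 73.8537; S(2,1) = 54.7000; S(2,2) = 40.5138
  k=3: S(3,0) = 85.8153; S(3,1) = 63.5594; S(3,2) = 47.0755; S(3,3) = 34.8666
Terminal payoffs V(N, i) = max(K - S_T, 0):
  V(3,0) = 0.000000; V(3,1) = 0.000000; V(3,2) = 3.324503; V(3,3) = 15.533360
Backward induction: V(k, i) = exp(-r*dt) * [p * V(k+1, i) + (1-p) * V(k+1, i+1)]; then take max(V_cont, immediate exercise) for American.
  V(2,0) = exp(-r*dt) * [p*0.000000 + (1-p)*0.000000] = 0.000000; exercise = 0.000000; V(2,0) = max -> 0.000000
  V(2,1) = exp(-r*dt) * [p*0.000000 + (1-p)*3.324503] = 1.604353; exercise = 0.000000; V(2,1) = max -> 1.604353
  V(2,2) = exp(-r*dt) * [p*3.324503 + (1-p)*15.533360] = 9.168997; exercise = 9.886244; V(2,2) = max -> 9.886244
  V(1,0) = exp(-r*dt) * [p*0.000000 + (1-p)*1.604353] = 0.774236; exercise = 0.000000; V(1,0) = max -> 0.774236
  V(1,1) = exp(-r*dt) * [p*1.604353 + (1-p)*9.886244] = 5.578234; exercise = 3.324503; V(1,1) = max -> 5.578234
  V(0,0) = exp(-r*dt) * [p*0.774236 + (1-p)*5.578234] = 3.081553; exercise = 0.000000; V(0,0) = max -> 3.081553


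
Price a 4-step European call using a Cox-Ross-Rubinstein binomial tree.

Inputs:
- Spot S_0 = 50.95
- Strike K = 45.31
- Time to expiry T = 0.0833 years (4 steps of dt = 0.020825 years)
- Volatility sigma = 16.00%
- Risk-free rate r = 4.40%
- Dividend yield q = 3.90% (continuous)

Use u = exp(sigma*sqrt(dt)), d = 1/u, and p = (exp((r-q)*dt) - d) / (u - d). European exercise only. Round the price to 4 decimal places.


Answer: Price = V(0,0) = 5.6405

Derivation:
dt = T/N = 0.020825
u = exp(sigma*sqrt(dt)) = 1.023358; d = 1/u = 0.977175
p = (exp((r-q)*dt) - d) / (u - d) = 0.496483
Discount per step: exp(-r*dt) = 0.999084
Stock lattice S(k, i) with i counting down-moves:
  k=0: S(0,0) = 50.9500
  k=1: S(1,0) = 52.1401; S(1,1) = 49.7871
  k=2: S(2,0) = 53.3580; S(2,1) = 50.9500; S(2,2) = 48.6507
  k=3: S(3,0) = 54.6043; S(3,1) = 52.1401; S(3,2) = 49.7871; S(3,3) = 47.5402
  k=4: S(4,0) = 55.8798; S(4,1) = 53.3580; S(4,2) = 50.9500; S(4,3) = 48.6507; S(4,4) = 46.4551
Terminal payoffs V(N, i) = max(S_T - K, 0):
  V(4,0) = 10.569765; V(4,1) = 8.047980; V(4,2) = 5.640000; V(4,3) = 3.340689; V(4,4) = 1.145144
Backward induction: V(k, i) = exp(-r*dt) * [p * V(k+1, i) + (1-p) * V(k+1, i+1)].
  V(3,0) = exp(-r*dt) * [p*10.569765 + (1-p)*8.047980] = 9.291485
  V(3,1) = exp(-r*dt) * [p*8.047980 + (1-p)*5.640000] = 6.829260
  V(3,2) = exp(-r*dt) * [p*5.640000 + (1-p)*3.340689] = 4.478152
  V(3,3) = exp(-r*dt) * [p*3.340689 + (1-p)*1.145144] = 2.233147
  V(2,0) = exp(-r*dt) * [p*9.291485 + (1-p)*6.829260] = 8.044337
  V(2,1) = exp(-r*dt) * [p*6.829260 + (1-p)*4.478152] = 5.640266
  V(2,2) = exp(-r*dt) * [p*4.478152 + (1-p)*2.233147] = 3.344687
  V(1,0) = exp(-r*dt) * [p*8.044337 + (1-p)*5.640266] = 6.827586
  V(1,1) = exp(-r*dt) * [p*5.640266 + (1-p)*3.344687] = 4.480295
  V(0,0) = exp(-r*dt) * [p*6.827586 + (1-p)*4.480295] = 5.640514


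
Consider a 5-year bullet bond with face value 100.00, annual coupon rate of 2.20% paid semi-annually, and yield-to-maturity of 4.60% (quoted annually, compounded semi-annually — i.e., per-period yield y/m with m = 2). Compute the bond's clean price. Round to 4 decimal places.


Answer: Price = 89.3881

Derivation:
Coupon per period c = face * coupon_rate / m = 1.100000
Periods per year m = 2; per-period yield y/m = 0.023000
Number of cashflows N = 10
Cashflows (t years, CF_t, discount factor 1/(1+y/m)^(m*t), PV):
  t = 0.5000: CF_t = 1.100000, DF = 0.977517, PV = 1.075269
  t = 1.0000: CF_t = 1.100000, DF = 0.955540, PV = 1.051094
  t = 1.5000: CF_t = 1.100000, DF = 0.934056, PV = 1.027462
  t = 2.0000: CF_t = 1.100000, DF = 0.913056, PV = 1.004362
  t = 2.5000: CF_t = 1.100000, DF = 0.892528, PV = 0.981781
  t = 3.0000: CF_t = 1.100000, DF = 0.872461, PV = 0.959707
  t = 3.5000: CF_t = 1.100000, DF = 0.852846, PV = 0.938130
  t = 4.0000: CF_t = 1.100000, DF = 0.833671, PV = 0.917039
  t = 4.5000: CF_t = 1.100000, DF = 0.814928, PV = 0.896421
  t = 5.0000: CF_t = 101.100000, DF = 0.796606, PV = 80.536883
Price P = sum_t PV_t = 89.388148


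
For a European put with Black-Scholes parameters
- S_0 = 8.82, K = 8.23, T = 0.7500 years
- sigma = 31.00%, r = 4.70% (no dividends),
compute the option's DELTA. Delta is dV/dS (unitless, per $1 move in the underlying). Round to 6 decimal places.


Answer: Delta = -0.300339

Derivation:
d1 = 0.5234270776; d2 = 0.2549592024
phi(d1) = 0.3478699813; exp(-qT) = 1.0000000000; exp(-rT) = 0.9653640451
N(-d1) = 0.3003385425
Delta = -exp(-qT) * N(-d1) = -1.0000000000 * 0.3003385425 = -0.300339


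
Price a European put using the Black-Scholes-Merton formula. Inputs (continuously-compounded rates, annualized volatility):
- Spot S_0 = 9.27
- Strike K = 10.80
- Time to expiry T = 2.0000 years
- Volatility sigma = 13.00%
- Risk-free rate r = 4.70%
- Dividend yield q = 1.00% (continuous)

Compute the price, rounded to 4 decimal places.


Answer: Price = 1.1275

Derivation:
d1 = (ln(S/K) + (r - q + 0.5*sigma^2) * T) / (sigma * sqrt(T)) = -0.33648902
d2 = d1 - sigma * sqrt(T) = -0.52033679
exp(-rT) = 0.91028276; exp(-qT) = 0.98019867
P = K * exp(-rT) * N(-d2) - S_0 * exp(-qT) * N(-d1)
N(-d1) = 0.63174894; N(-d2) = 0.69858557
P = 10.8000 * 0.91028276 * 0.69858557 - 9.2700 * 0.98019867 * 0.63174894 = 1.1275


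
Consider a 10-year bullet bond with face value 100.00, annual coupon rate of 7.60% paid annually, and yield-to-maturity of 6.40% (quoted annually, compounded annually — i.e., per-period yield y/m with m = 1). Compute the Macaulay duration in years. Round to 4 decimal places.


Coupon per period c = face * coupon_rate / m = 7.600000
Periods per year m = 1; per-period yield y/m = 0.064000
Number of cashflows N = 10
Cashflows (t years, CF_t, discount factor 1/(1+y/m)^(m*t), PV):
  t = 1.0000: CF_t = 7.600000, DF = 0.939850, PV = 7.142857
  t = 2.0000: CF_t = 7.600000, DF = 0.883317, PV = 6.713212
  t = 3.0000: CF_t = 7.600000, DF = 0.830185, PV = 6.309409
  t = 4.0000: CF_t = 7.600000, DF = 0.780249, PV = 5.929896
  t = 5.0000: CF_t = 7.600000, DF = 0.733317, PV = 5.573211
  t = 6.0000: CF_t = 7.600000, DF = 0.689208, PV = 5.237980
  t = 7.0000: CF_t = 7.600000, DF = 0.647752, PV = 4.922913
  t = 8.0000: CF_t = 7.600000, DF = 0.608789, PV = 4.626798
  t = 9.0000: CF_t = 7.600000, DF = 0.572170, PV = 4.348495
  t = 10.0000: CF_t = 107.600000, DF = 0.537754, PV = 57.862340
Price P = sum_t PV_t = 108.667111
Macaulay numerator sum_t t * PV_t:
  t * PV_t at t = 1.0000: 7.142857
  t * PV_t at t = 2.0000: 13.426423
  t * PV_t at t = 3.0000: 18.928228
  t * PV_t at t = 4.0000: 23.719584
  t * PV_t at t = 5.0000: 27.866053
  t * PV_t at t = 6.0000: 31.427879
  t * PV_t at t = 7.0000: 34.460394
  t * PV_t at t = 8.0000: 37.014387
  t * PV_t at t = 9.0000: 39.136452
  t * PV_t at t = 10.0000: 578.623398
Macaulay duration D = (sum_t t * PV_t) / P = 811.745656 / 108.667111 = 7.470022

Answer: Macaulay duration = 7.4700 years


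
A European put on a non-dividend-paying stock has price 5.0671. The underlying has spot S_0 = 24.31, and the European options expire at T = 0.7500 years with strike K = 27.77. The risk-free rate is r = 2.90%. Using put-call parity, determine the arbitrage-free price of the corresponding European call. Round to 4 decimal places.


Answer: Call price = 2.2046

Derivation:
Put-call parity: C - P = S_0 * exp(-qT) - K * exp(-rT).
S_0 * exp(-qT) = 24.3100 * 1.00000000 = 24.31000000
K * exp(-rT) = 27.7700 * 0.97848483 = 27.17252361
C = P + S*exp(-qT) - K*exp(-rT)
C = 5.0671 + 24.31000000 - 27.17252361 = 2.2046


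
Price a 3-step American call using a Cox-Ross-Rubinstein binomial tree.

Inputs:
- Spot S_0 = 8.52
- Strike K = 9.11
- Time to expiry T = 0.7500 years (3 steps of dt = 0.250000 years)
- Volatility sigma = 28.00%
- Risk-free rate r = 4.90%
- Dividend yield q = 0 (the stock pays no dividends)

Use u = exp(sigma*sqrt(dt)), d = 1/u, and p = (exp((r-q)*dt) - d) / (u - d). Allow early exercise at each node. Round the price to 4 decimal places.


dt = T/N = 0.250000
u = exp(sigma*sqrt(dt)) = 1.150274; d = 1/u = 0.869358
p = (exp((r-q)*dt) - d) / (u - d) = 0.508933
Discount per step: exp(-r*dt) = 0.987825
Stock lattice S(k, i) with i counting down-moves:
  k=0: S(0,0) = 8.5200
  k=1: S(1,0) = 9.8003; S(1,1) = 7.4069
  k=2: S(2,0) = 11.2731; S(2,1) = 8.5200; S(2,2) = 6.4393
  k=3: S(3,0) = 12.9671; S(3,1) = 9.8003; S(3,2) = 7.4069; S(3,3) = 5.5980
Terminal payoffs V(N, i) = max(S_T - K, 0):
  V(3,0) = 3.857112; V(3,1) = 0.690333; V(3,2) = 0.000000; V(3,3) = 0.000000
Backward induction: V(k, i) = exp(-r*dt) * [p * V(k+1, i) + (1-p) * V(k+1, i+1)]; then take max(V_cont, immediate exercise) for American.
  V(2,0) = exp(-r*dt) * [p*3.857112 + (1-p)*0.690333] = 2.273983; exercise = 2.163066; V(2,0) = max -> 2.273983
  V(2,1) = exp(-r*dt) * [p*0.690333 + (1-p)*0.000000] = 0.347055; exercise = 0.000000; V(2,1) = max -> 0.347055
  V(2,2) = exp(-r*dt) * [p*0.000000 + (1-p)*0.000000] = 0.000000; exercise = 0.000000; V(2,2) = max -> 0.000000
  V(1,0) = exp(-r*dt) * [p*2.273983 + (1-p)*0.347055] = 1.311566; exercise = 0.690333; V(1,0) = max -> 1.311566
  V(1,1) = exp(-r*dt) * [p*0.347055 + (1-p)*0.000000] = 0.174477; exercise = 0.000000; V(1,1) = max -> 0.174477
  V(0,0) = exp(-r*dt) * [p*1.311566 + (1-p)*0.174477] = 0.744009; exercise = 0.000000; V(0,0) = max -> 0.744009

Answer: Price = V(0,0) = 0.7440


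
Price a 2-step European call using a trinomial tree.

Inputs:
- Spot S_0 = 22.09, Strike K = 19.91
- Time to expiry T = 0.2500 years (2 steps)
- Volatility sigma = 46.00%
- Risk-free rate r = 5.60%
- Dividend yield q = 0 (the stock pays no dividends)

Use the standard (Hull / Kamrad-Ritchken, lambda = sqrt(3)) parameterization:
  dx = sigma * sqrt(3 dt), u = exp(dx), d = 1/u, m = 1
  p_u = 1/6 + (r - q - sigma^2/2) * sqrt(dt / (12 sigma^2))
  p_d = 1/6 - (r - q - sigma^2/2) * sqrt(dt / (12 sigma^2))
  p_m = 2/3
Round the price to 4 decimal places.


dt = T/N = 0.125000; dx = sigma*sqrt(3*dt) = 0.281691
u = exp(dx) = 1.325370; d = 1/u = 0.754507
p_u = 0.155617, p_m = 0.666667, p_d = 0.177716
Discount per step: exp(-r*dt) = 0.993024
Stock lattice S(k, j) with j the centered position index:
  k=0: S(0,+0) = 22.0900
  k=1: S(1,-1) = 16.6670; S(1,+0) = 22.0900; S(1,+1) = 29.2774
  k=2: S(2,-2) = 12.5754; S(2,-1) = 16.6670; S(2,+0) = 22.0900; S(2,+1) = 29.2774; S(2,+2) = 38.8034
Terminal payoffs V(N, j) = max(S_T - K, 0):
  V(2,-2) = 0.000000; V(2,-1) = 0.000000; V(2,+0) = 2.180000; V(2,+1) = 9.367413; V(2,+2) = 18.893392
Backward induction: V(k, j) = exp(-r*dt) * [p_u * V(k+1, j+1) + p_m * V(k+1, j) + p_d * V(k+1, j-1)]
  V(1,-1) = exp(-r*dt) * [p_u*2.180000 + p_m*0.000000 + p_d*0.000000] = 0.336879
  V(1,+0) = exp(-r*dt) * [p_u*9.367413 + p_m*2.180000 + p_d*0.000000] = 2.890759
  V(1,+1) = exp(-r*dt) * [p_u*18.893392 + p_m*9.367413 + p_d*2.180000] = 9.505729
  V(0,+0) = exp(-r*dt) * [p_u*9.505729 + p_m*2.890759 + p_d*0.336879] = 3.442118

Answer: Price = V(0,0) = 3.4421


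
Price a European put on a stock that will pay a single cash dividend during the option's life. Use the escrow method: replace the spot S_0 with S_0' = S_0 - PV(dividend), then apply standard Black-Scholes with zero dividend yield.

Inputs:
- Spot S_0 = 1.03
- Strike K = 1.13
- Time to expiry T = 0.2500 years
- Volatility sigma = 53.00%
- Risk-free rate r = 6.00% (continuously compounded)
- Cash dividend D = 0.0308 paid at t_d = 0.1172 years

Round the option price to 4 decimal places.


Answer: Price = 0.1772

Derivation:
PV(D) = D * exp(-r * t_d) = 0.0308 * 0.99299267 = 0.03058417
S_0' = S_0 - PV(D) = 1.0300 - 0.03058417 = 0.99941583
d1 = (ln(S_0'/K) + (r + sigma^2/2)*T) / (sigma*sqrt(T)) = -0.27429992
d2 = d1 - sigma*sqrt(T) = -0.53929992
exp(-rT) = 0.98511194
N(-d1) = 0.60807293; N(-d2) = 0.70516004
P = K * exp(-rT) * N(-d2) - S_0' * N(-d1) = 1.1300 * 0.98511194 * 0.70516004 - 0.99941583 * 0.60807293 = 0.1772


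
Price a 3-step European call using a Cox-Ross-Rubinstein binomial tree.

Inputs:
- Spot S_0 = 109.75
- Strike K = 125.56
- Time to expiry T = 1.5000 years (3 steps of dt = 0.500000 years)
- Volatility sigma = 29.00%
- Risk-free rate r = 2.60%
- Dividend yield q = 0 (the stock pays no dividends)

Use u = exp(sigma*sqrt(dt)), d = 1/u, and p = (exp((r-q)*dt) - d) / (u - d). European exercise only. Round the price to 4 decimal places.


dt = T/N = 0.500000
u = exp(sigma*sqrt(dt)) = 1.227600; d = 1/u = 0.814598
p = (exp((r-q)*dt) - d) / (u - d) = 0.480596
Discount per step: exp(-r*dt) = 0.987084
Stock lattice S(k, i) with i counting down-moves:
  k=0: S(0,0) = 109.7500
  k=1: S(1,0) = 134.7291; S(1,1) = 89.4021
  k=2: S(2,0) = 165.3934; S(2,1) = 109.7500; S(2,2) = 72.8267
  k=3: S(3,0) = 203.0369; S(3,1) = 134.7291; S(3,2) = 89.4021; S(3,3) = 59.3245
Terminal payoffs V(N, i) = max(S_T - K, 0):
  V(3,0) = 77.476944; V(3,1) = 9.169090; V(3,2) = 0.000000; V(3,3) = 0.000000
Backward induction: V(k, i) = exp(-r*dt) * [p * V(k+1, i) + (1-p) * V(k+1, i+1)].
  V(2,0) = exp(-r*dt) * [p*77.476944 + (1-p)*9.169090] = 41.455134
  V(2,1) = exp(-r*dt) * [p*9.169090 + (1-p)*0.000000] = 4.349712
  V(2,2) = exp(-r*dt) * [p*0.000000 + (1-p)*0.000000] = 0.000000
  V(1,0) = exp(-r*dt) * [p*41.455134 + (1-p)*4.349712] = 21.895923
  V(1,1) = exp(-r*dt) * [p*4.349712 + (1-p)*0.000000] = 2.063454
  V(0,0) = exp(-r*dt) * [p*21.895923 + (1-p)*2.063454] = 11.445101

Answer: Price = V(0,0) = 11.4451


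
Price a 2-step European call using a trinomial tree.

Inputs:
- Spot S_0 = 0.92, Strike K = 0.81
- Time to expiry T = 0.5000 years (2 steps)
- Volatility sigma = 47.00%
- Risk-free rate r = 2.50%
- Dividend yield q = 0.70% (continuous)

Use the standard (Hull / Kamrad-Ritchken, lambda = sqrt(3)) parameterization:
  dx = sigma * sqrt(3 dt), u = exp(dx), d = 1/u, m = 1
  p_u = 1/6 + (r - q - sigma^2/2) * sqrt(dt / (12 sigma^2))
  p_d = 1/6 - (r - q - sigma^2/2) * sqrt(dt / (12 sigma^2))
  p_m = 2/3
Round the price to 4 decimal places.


Answer: Price = V(0,0) = 0.1822

Derivation:
dt = T/N = 0.250000; dx = sigma*sqrt(3*dt) = 0.407032
u = exp(dx) = 1.502352; d = 1/u = 0.665623
p_u = 0.138275, p_m = 0.666667, p_d = 0.195058
Discount per step: exp(-r*dt) = 0.993769
Stock lattice S(k, j) with j the centered position index:
  k=0: S(0,+0) = 0.9200
  k=1: S(1,-1) = 0.6124; S(1,+0) = 0.9200; S(1,+1) = 1.3822
  k=2: S(2,-2) = 0.4076; S(2,-1) = 0.6124; S(2,+0) = 0.9200; S(2,+1) = 1.3822; S(2,+2) = 2.0765
Terminal payoffs V(N, j) = max(S_T - K, 0):
  V(2,-2) = 0.000000; V(2,-1) = 0.000000; V(2,+0) = 0.110000; V(2,+1) = 0.572164; V(2,+2) = 1.266497
Backward induction: V(k, j) = exp(-r*dt) * [p_u * V(k+1, j+1) + p_m * V(k+1, j) + p_d * V(k+1, j-1)]
  V(1,-1) = exp(-r*dt) * [p_u*0.110000 + p_m*0.000000 + p_d*0.000000] = 0.015115
  V(1,+0) = exp(-r*dt) * [p_u*0.572164 + p_m*0.110000 + p_d*0.000000] = 0.151500
  V(1,+1) = exp(-r*dt) * [p_u*1.266497 + p_m*0.572164 + p_d*0.110000] = 0.574423
  V(0,+0) = exp(-r*dt) * [p_u*0.574423 + p_m*0.151500 + p_d*0.015115] = 0.182234


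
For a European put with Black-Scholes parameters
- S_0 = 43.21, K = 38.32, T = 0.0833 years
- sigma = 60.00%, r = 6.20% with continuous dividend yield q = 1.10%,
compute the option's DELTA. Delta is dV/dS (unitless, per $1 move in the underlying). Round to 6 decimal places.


Answer: Delta = -0.210317

Derivation:
d1 = 0.8046540728; d2 = 0.6314836365
phi(d1) = 0.2886118360; exp(-qT) = 0.9990841197; exp(-rT) = 0.9948487136
N(-d1) = 0.2105096647
Delta = -exp(-qT) * N(-d1) = -0.9990841197 * 0.2105096647 = -0.210317


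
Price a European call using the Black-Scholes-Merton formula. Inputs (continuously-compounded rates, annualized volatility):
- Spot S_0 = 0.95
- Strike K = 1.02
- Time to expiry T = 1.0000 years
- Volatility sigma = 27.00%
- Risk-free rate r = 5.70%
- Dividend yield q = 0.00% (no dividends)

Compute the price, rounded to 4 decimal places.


Answer: Price = 0.0961

Derivation:
d1 = (ln(S/K) + (r - q + 0.5*sigma^2) * T) / (sigma * sqrt(T)) = 0.08279288
d2 = d1 - sigma * sqrt(T) = -0.18720712
exp(-rT) = 0.94459407; exp(-qT) = 1.00000000
C = S_0 * exp(-qT) * N(d1) - K * exp(-rT) * N(d2)
N(d1) = 0.53299189; N(d2) = 0.42574912
C = 0.9500 * 1.00000000 * 0.53299189 - 1.0200 * 0.94459407 * 0.42574912 = 0.0961


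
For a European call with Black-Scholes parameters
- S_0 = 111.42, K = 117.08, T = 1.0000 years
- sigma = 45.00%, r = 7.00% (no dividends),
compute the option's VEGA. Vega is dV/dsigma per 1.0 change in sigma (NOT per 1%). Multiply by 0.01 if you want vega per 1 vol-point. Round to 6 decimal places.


Answer: Vega = 42.853983

Derivation:
d1 = 0.2704430728; d2 = -0.1795569272
phi(d1) = 0.3846166092; exp(-qT) = 1.0000000000; exp(-rT) = 0.9323938199
Vega = S * exp(-qT) * phi(d1) * sqrt(T) = 111.4200 * 1.0000000000 * 0.3846166092 * 1.0000000000 = 42.853983


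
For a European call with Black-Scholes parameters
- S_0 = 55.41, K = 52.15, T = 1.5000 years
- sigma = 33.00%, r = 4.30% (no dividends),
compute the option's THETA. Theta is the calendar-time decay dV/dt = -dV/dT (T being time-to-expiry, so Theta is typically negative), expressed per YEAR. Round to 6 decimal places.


d1 = 0.5116981634; d2 = 0.1075323558
phi(d1) = 0.3499881303; exp(-qT) = 1.0000000000; exp(-rT) = 0.9375361143
Theta = -S*exp(-qT)*phi(d1)*sigma/(2*sqrt(T)) - r*K*exp(-rT)*N(d2) + q*S*exp(-qT)*N(d1)
N(d1) = 0.6955688641; N(d2) = 0.5428166711; sqrt(T) = 1.2247448714
Term 1 = -55.4100 * 1.0000000000 * 0.3499881303 * 0.3300 / (2 * 1.2247448714) = -2.6126412563
Term 2 = -0.0430 * 52.1500 * 0.9375361143 * 0.5428166711 = -1.1412057511
Term 3 = 0 (no dividend yield, q = 0)
Theta = -2.6126412563 + (-1.1412057511) + (0.0000000000) = -3.753847

Answer: Theta = -3.753847


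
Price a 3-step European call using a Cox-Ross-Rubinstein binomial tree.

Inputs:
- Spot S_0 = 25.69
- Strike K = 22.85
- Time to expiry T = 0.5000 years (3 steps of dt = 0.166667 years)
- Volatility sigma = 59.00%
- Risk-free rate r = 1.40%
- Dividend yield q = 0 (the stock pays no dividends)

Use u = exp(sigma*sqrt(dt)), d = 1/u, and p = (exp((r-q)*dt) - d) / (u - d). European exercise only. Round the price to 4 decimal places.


dt = T/N = 0.166667
u = exp(sigma*sqrt(dt)) = 1.272351; d = 1/u = 0.785947
p = (exp((r-q)*dt) - d) / (u - d) = 0.444876
Discount per step: exp(-r*dt) = 0.997669
Stock lattice S(k, i) with i counting down-moves:
  k=0: S(0,0) = 25.6900
  k=1: S(1,0) = 32.6867; S(1,1) = 20.1910
  k=2: S(2,0) = 41.5890; S(2,1) = 25.6900; S(2,2) = 15.8690
  k=3: S(3,0) = 52.9158; S(3,1) = 32.6867; S(3,2) = 20.1910; S(3,3) = 12.4722
Terminal payoffs V(N, i) = max(S_T - K, 0):
  V(3,0) = 30.065764; V(3,1) = 9.836701; V(3,2) = 0.000000; V(3,3) = 0.000000
Backward induction: V(k, i) = exp(-r*dt) * [p * V(k+1, i) + (1-p) * V(k+1, i+1)].
  V(2,0) = exp(-r*dt) * [p*30.065764 + (1-p)*9.836701] = 18.792216
  V(2,1) = exp(-r*dt) * [p*9.836701 + (1-p)*0.000000] = 4.365909
  V(2,2) = exp(-r*dt) * [p*0.000000 + (1-p)*0.000000] = 0.000000
  V(1,0) = exp(-r*dt) * [p*18.792216 + (1-p)*4.365909] = 10.758687
  V(1,1) = exp(-r*dt) * [p*4.365909 + (1-p)*0.000000] = 1.937759
  V(0,0) = exp(-r*dt) * [p*10.758687 + (1-p)*1.937759] = 5.848312

Answer: Price = V(0,0) = 5.8483


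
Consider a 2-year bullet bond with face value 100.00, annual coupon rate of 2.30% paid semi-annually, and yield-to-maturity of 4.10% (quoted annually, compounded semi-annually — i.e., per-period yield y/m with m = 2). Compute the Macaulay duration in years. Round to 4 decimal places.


Coupon per period c = face * coupon_rate / m = 1.150000
Periods per year m = 2; per-period yield y/m = 0.020500
Number of cashflows N = 4
Cashflows (t years, CF_t, discount factor 1/(1+y/m)^(m*t), PV):
  t = 0.5000: CF_t = 1.150000, DF = 0.979912, PV = 1.126899
  t = 1.0000: CF_t = 1.150000, DF = 0.960227, PV = 1.104261
  t = 1.5000: CF_t = 1.150000, DF = 0.940938, PV = 1.082079
  t = 2.0000: CF_t = 101.150000, DF = 0.922036, PV = 93.263960
Price P = sum_t PV_t = 96.577198
Macaulay numerator sum_t t * PV_t:
  t * PV_t at t = 0.5000: 0.563449
  t * PV_t at t = 1.0000: 1.104261
  t * PV_t at t = 1.5000: 1.623118
  t * PV_t at t = 2.0000: 186.527920
Macaulay duration D = (sum_t t * PV_t) / P = 189.818748 / 96.577198 = 1.965461

Answer: Macaulay duration = 1.9655 years
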